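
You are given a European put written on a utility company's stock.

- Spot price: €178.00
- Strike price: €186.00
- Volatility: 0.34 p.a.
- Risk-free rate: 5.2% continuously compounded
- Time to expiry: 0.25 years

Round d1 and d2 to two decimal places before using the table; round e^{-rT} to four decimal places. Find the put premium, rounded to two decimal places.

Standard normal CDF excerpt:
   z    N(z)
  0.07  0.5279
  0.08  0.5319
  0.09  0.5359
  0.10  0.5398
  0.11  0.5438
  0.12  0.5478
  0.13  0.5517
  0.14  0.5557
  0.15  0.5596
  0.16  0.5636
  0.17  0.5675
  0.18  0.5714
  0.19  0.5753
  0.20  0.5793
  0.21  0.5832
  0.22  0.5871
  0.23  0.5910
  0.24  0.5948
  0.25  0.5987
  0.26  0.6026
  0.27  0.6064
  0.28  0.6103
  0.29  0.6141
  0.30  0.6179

€15.25

σ√T = 0.34·√0.25 = 0.1700
ln(S/K) + (r + σ²/2)T = ln(178/186) + (0.052 + 0.34²/2)·0.25 = -0.0440 + 0.0275 = -0.0165
d₁ = -0.0165 / 0.1700 = -0.0971 → -0.10
d₂ = d₁ − σ√T = -0.0971 − 0.1700 = -0.2671 → -0.27
exp(−rT) = exp(−0.052·0.25) = 0.9871
N(−d₂) = N(0.27) = 0.6064;  N(−d₁) = N(0.10) = 0.5398
P = 186·0.9871·0.6064 − 178·0.5398 = 111.3354 − 96.0844 = 15.2510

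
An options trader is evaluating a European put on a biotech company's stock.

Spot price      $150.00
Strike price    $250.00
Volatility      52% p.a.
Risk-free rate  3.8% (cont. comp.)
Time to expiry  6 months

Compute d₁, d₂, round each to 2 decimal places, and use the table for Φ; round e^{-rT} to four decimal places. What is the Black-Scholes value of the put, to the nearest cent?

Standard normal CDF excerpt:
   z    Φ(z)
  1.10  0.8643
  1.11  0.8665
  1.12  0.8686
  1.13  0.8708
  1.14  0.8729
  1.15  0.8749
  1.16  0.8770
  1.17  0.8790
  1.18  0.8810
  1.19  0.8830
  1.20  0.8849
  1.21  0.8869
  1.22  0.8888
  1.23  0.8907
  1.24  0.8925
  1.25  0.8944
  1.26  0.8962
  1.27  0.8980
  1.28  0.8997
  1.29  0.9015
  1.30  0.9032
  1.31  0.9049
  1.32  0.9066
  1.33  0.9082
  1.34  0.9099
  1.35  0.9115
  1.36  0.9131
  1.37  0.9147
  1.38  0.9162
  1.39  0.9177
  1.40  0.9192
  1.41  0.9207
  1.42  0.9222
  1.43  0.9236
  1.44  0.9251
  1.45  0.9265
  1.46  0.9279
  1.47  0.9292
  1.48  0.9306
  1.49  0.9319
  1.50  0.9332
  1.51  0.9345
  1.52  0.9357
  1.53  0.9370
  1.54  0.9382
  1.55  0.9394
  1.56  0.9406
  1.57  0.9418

$98.29

σ√T = 0.52·√0.5 = 0.3677
ln(S/K) + (r + σ²/2)T = ln(150/250) + (0.038 + 0.52²/2)·0.5 = -0.5108 + 0.0866 = -0.4242
d₁ = -0.4242 / 0.3677 = -1.1537 ≈ -1.15
d₂ = d₁ − σ√T = -1.1537 − 0.3677 = -1.5214 ≈ -1.52
e^(−rT) = e^(−0.038·0.5) = 0.9812
P = 250·0.9812·N(1.52) − 150·N(1.15) = 250·0.9812·0.9357 − 150·0.8749 = 229.5272 − 131.2350 = 98.2922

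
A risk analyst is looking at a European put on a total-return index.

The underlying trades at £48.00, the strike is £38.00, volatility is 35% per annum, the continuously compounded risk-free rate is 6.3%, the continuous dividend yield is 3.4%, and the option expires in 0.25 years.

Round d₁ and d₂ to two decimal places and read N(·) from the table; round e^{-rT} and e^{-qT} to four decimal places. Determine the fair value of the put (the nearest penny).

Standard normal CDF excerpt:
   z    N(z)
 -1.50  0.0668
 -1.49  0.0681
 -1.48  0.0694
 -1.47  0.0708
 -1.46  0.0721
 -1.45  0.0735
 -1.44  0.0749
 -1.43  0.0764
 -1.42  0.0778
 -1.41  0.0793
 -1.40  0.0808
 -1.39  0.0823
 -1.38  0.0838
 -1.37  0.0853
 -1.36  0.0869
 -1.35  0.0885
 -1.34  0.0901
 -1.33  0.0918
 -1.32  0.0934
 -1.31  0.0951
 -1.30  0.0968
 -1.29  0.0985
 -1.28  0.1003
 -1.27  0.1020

T = 0.25;  σ√T = 0.1750
d₁ = [ln(48/38) + (0.063 − 0.034 + 0.35²/2)·0.25] / 0.1750 = [0.2336 + 0.0226] / 0.1750 = 1.4639 which rounds to 1.46
d₂ = d₁ − σ√T = 1.4639 − 0.1750 = 1.2889 which rounds to 1.29
exp(−qT) = exp(−0.034·0.25) = 0.9915;  exp(−rT) = exp(−0.063·0.25) = 0.9844
N(−d₂) = N(-1.29) = 0.0985;  N(−d₁) = N(-1.46) = 0.0721
P = 38·0.9844·0.0985 − 48·0.9915·0.0721 = 3.6846 − 3.4314 = 0.2532

£0.25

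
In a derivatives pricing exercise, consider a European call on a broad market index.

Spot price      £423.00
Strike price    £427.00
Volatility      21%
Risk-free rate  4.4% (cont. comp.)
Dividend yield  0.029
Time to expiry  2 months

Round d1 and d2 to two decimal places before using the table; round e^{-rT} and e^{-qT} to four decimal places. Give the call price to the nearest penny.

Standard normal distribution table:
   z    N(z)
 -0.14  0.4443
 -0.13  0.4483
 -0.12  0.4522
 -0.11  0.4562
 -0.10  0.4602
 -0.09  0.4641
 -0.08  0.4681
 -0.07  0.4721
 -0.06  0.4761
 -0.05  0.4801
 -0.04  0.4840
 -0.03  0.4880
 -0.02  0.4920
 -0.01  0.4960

£12.07

T = 0.1667;  σ√T = 0.0857
d₁ = [ln(423/427) + (0.044 − 0.029 + 0.21²/2)·0.1667] / 0.0857 = [-0.0094 + 0.0062] / 0.0857 = -0.0378 ⇒ -0.04
d₂ = d₁ − σ√T = -0.0378 − 0.0857 = -0.1235 ⇒ -0.12
e^(−qT) = e^(−0.029·0.1667) = 0.9952;  e^(−rT) = e^(−0.044·0.1667) = 0.9927
N(d₁) = N(-0.04) = 0.4840;  N(d₂) = N(-0.12) = 0.4522
C = 423·0.9952·0.4840 − 427·0.9927·0.4522 = 203.7493 − 191.6798 = 12.0694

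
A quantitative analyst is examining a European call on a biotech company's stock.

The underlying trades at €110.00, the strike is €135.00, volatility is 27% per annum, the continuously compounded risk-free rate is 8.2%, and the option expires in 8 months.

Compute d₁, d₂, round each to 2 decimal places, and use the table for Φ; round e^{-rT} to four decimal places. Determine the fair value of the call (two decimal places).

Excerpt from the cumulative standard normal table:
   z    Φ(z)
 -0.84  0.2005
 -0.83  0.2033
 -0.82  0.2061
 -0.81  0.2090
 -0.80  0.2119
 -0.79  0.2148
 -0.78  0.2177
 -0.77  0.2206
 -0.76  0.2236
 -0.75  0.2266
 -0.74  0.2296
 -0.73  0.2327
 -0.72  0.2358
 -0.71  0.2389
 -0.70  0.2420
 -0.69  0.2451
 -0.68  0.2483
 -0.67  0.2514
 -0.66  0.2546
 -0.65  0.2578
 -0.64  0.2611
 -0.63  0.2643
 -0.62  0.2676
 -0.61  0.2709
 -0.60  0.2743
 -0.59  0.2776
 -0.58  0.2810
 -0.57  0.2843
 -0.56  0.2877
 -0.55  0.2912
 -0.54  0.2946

€3.82

σ√T = 0.27·√0.6667 = 0.2205
d₁ = [ln(110/135) + (0.082 + ½·0.27²)·0.6667] / (σ√T) = (-0.2048 + 0.0790) / 0.2205 = -0.5708 ≈ -0.57
d₂ = -0.5708 − 0.2205 = -0.7912 ≈ -0.79
exp(−rT) = exp(−0.082·0.6667) = 0.9468
C = 110·N(-0.57) − 135·0.9468·N(-0.79) = 110·0.2843 − 135·0.9468·0.2148 = 31.2730 − 27.4553 = 3.8177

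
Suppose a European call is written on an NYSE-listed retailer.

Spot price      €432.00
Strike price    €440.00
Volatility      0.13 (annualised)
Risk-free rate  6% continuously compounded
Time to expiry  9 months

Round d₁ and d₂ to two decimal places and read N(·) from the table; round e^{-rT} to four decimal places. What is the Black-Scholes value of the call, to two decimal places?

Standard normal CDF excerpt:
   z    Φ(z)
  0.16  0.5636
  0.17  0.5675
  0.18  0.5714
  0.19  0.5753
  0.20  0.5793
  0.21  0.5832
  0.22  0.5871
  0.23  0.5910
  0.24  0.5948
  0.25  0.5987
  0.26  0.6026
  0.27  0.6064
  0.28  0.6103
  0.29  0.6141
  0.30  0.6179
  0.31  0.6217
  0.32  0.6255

€24.94

T = 0.75;  σ√T = 0.1126
d₁ = [ln(432/440) + (0.06 + ½·0.13²)·0.75] / (σ√T) = (-0.0183 + 0.0513) / 0.1126 = 0.2930 → 0.29
d₂ = 0.2930 − 0.1126 = 0.1804 → 0.18
exp(−rT) = exp(−0.06·0.75) = 0.9560
N(d₁) = N(0.29) = 0.6141;  N(d₂) = N(0.18) = 0.5714
C = 432·0.6141 − 440·0.9560·0.5714 = 265.2912 − 240.3537 = 24.9375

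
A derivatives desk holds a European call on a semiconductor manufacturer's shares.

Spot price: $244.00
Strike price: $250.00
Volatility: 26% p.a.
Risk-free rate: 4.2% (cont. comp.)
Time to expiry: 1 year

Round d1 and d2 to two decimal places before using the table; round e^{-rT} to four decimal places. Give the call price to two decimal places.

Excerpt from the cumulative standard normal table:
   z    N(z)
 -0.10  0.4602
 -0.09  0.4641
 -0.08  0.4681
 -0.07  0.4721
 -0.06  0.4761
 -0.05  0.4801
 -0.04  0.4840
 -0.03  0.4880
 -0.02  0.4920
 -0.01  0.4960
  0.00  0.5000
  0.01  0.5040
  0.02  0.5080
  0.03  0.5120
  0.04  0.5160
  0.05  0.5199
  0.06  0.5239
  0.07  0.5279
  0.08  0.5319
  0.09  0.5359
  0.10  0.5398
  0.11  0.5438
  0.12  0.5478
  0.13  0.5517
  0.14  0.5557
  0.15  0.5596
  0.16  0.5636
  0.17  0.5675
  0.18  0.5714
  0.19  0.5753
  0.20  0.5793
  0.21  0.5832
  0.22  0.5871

σ√T = 0.26 × 1.0000 = 0.2600
d₁ = [ln(244/250) + (0.042 + 0.26²/2)·1] / 0.2600 = [-0.0243 + 0.0758] / 0.2600 = 0.1981 which rounds to 0.20
d₂ = d₁ − σ√T = 0.1981 − 0.2600 = -0.0619 which rounds to -0.06
e^(−rT) = e^(−0.042·1) = 0.9589
N(d₁) = N(0.20) = 0.5793;  N(d₂) = N(-0.06) = 0.4761
C = 244·0.5793 − 250·0.9589·0.4761 = 141.3492 − 114.1331 = 27.2161

$27.22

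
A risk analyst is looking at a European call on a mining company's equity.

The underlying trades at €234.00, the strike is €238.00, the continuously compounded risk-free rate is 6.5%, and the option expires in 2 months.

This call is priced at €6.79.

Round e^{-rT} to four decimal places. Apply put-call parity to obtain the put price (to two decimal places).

€8.22

exp(−rT) = exp(−0.065·0.1667) = 0.9892
Put-call parity: C − P = S − K·e^(−rT) = 234 − 238·0.9892 = 234 − 235.4296 = -1.4296
P = C − (C − P) = 6.79 − (-1.4296) = 8.2196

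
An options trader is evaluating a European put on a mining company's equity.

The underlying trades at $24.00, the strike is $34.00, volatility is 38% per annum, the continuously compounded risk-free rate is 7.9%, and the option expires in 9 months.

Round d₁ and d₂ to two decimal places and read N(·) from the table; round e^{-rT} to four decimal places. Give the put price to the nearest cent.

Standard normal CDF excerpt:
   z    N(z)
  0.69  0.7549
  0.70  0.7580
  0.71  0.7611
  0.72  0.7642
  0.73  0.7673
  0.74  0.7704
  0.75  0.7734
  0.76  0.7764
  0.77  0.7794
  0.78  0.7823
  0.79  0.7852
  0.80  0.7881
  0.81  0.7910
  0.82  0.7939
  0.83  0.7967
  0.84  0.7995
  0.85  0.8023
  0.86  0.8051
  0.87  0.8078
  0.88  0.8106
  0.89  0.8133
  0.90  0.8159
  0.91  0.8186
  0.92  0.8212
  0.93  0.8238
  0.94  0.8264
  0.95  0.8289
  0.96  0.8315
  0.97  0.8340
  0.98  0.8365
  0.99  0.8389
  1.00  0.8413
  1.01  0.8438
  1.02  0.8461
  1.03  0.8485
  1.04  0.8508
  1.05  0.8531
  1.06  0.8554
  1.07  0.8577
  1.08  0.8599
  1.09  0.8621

T = 0.75;  σ√T = 0.3291
d₁ = [ln(24/34) + (0.079 + 0.38²/2)·0.75] / 0.3291 = [-0.3483 + 0.1134] / 0.3291 = -0.7138 ⇒ -0.71
d₂ = d₁ − σ√T = -0.7138 − 0.3291 = -1.0429 ⇒ -1.04
e^(−rT) = e^(−0.079·0.75) = 0.9425
N(−d₂) = N(1.04) = 0.8508;  N(−d₁) = N(0.71) = 0.7611
P = 34·0.9425·0.8508 − 24·0.7611 = 27.2639 − 18.2664 = 8.9975

$9.00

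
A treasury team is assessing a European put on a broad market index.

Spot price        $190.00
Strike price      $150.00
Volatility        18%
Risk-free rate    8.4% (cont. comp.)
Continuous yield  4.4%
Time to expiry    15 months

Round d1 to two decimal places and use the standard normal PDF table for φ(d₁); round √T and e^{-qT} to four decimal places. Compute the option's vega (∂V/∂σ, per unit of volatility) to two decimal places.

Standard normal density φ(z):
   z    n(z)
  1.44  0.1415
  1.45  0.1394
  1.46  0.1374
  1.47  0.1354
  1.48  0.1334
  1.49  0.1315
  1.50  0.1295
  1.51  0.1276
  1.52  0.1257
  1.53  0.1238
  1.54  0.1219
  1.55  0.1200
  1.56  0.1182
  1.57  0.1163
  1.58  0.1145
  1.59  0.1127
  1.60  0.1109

25.27

σ√T = 0.18 × 1.1180 = 0.2012
ln(S/K) + (r − q + σ²/2)T = ln(190/150) + (0.084 − 0.044 + 0.18²/2)·1.25 = 0.2364 + 0.0703 = 0.3066
d₁ = 0.3066 / 0.2012 = 1.5237 which rounds to 1.52
√T = √1.25 = 1.1180
φ(d₁) = φ(1.52) = 0.1257
e^(−qT) = e^(−0.044·1.25) = 0.9465
vega = S·e^(−qT)·φ(d₁)·√T = 190·0.9465·0.1257·1.1180 = 25.2727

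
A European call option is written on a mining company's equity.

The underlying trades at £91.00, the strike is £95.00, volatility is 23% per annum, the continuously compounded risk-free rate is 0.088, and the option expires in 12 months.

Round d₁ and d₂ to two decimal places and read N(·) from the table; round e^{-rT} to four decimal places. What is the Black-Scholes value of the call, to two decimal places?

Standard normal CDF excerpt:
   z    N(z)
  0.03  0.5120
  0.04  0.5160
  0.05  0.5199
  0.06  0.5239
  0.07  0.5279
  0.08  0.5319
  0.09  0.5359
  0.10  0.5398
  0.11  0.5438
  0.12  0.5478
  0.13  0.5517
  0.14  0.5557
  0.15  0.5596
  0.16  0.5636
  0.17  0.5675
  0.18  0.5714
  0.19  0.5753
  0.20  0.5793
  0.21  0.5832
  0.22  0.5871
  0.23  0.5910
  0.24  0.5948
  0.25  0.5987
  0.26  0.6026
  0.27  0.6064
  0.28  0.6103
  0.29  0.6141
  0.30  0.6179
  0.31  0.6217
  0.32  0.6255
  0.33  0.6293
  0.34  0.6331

σ√T = 0.23 × 1.0000 = 0.2300
d₁ = [ln(91/95) + (0.088 + 0.23²/2)·1] / 0.2300 = [-0.0430 + 0.1144] / 0.2300 = 0.3106 which rounds to 0.31
d₂ = d₁ − σ√T = 0.3106 − 0.2300 = 0.0806 which rounds to 0.08
e^(−rT) = e^(−0.088·1) = 0.9158
N(d₁) = N(0.31) = 0.6217;  N(d₂) = N(0.08) = 0.5319
C = 91·0.6217 − 95·0.9158·0.5319 = 56.5747 − 46.2758 = 10.2989

£10.30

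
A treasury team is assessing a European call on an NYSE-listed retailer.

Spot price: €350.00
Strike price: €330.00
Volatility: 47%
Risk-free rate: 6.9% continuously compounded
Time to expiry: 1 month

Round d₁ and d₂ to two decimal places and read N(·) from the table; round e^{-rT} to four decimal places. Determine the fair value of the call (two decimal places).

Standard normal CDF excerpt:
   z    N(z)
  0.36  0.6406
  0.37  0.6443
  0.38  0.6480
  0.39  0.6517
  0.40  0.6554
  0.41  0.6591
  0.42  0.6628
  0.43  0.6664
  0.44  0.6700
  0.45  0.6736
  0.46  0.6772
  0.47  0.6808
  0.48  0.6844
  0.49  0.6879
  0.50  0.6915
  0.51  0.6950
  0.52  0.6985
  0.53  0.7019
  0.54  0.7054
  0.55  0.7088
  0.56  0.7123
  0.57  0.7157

σ√T = 0.47·√0.08333 = 0.1357
d₁ = [ln(350/330) + (0.069 + 0.47²/2)·0.08333] / 0.1357 = [0.0588 + 0.0150] / 0.1357 = 0.5439 which rounds to 0.54
d₂ = d₁ − σ√T = 0.5439 − 0.1357 = 0.4082 which rounds to 0.41
e^(−rT) = e^(−0.069·0.08333) = 0.9943
N(d₁) = N(0.54) = 0.7054;  N(d₂) = N(0.41) = 0.6591
C = 350·0.7054 − 330·0.9943·0.6591 = 246.8900 − 216.2632 = 30.6268

€30.63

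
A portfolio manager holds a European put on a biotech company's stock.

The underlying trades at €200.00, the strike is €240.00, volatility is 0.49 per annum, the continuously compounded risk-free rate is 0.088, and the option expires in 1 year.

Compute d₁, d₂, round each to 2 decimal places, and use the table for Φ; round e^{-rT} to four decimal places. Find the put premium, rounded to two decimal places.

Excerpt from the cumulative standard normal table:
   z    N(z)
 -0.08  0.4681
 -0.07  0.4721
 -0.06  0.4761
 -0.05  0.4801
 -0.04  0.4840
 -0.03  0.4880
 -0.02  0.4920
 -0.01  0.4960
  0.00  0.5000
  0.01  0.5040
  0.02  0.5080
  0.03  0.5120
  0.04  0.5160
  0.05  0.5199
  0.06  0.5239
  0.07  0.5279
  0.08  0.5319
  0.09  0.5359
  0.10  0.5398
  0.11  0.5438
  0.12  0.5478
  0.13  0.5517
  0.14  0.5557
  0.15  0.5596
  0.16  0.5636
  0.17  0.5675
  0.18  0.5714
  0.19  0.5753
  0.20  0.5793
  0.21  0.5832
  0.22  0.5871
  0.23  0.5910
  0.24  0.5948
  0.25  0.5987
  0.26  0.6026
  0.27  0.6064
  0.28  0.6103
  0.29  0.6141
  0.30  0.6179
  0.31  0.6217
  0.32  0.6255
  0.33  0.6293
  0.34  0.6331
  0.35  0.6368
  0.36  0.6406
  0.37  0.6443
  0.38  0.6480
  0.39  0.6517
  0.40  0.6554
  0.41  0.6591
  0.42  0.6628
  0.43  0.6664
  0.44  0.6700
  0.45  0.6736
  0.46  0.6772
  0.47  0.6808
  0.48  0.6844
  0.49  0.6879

€51.24

σ√T = 0.49·√1 = 0.4900
d₁ = [ln(200/240) + (0.088 + ½·0.49²)·1] / (σ√T) = (-0.1823 + 0.2080) / 0.4900 = 0.0525 ≈ 0.05
d₂ = 0.0525 − 0.4900 = -0.4375 ≈ -0.44
e^(−rT) = e^(−0.088·1) = 0.9158
N(−d₂) = N(0.44) = 0.6700;  N(−d₁) = N(-0.05) = 0.4801
P = 240·0.9158·0.6700 − 200·0.4801 = 147.2606 − 96.0200 = 51.2406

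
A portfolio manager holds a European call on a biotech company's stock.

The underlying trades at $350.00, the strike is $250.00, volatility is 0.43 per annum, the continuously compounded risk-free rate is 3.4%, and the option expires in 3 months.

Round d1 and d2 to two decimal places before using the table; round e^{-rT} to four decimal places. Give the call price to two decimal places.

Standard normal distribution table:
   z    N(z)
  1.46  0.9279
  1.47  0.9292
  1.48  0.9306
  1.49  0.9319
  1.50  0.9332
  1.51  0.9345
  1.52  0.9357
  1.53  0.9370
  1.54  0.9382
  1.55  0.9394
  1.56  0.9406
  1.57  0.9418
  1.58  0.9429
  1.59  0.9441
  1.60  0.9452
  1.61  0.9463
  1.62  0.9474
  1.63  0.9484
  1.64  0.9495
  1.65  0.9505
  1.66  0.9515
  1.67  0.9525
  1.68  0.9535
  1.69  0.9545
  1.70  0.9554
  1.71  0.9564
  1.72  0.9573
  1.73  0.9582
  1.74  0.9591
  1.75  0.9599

T = 0.25;  σ√T = 0.2150
d₁ = [ln(350/250) + (0.034 + 0.43²/2)·0.25] / 0.2150 = [0.3365 + 0.0316] / 0.2150 = 1.7120 which rounds to 1.71
d₂ = d₁ − σ√T = 1.7120 − 0.2150 = 1.4970 which rounds to 1.50
e^(−rT) = e^(−0.034·0.25) = 0.9915
N(d₁) = N(1.71) = 0.9564;  N(d₂) = N(1.50) = 0.9332
C = 350·0.9564 − 250·0.9915·0.9332 = 334.7400 − 231.3170 = 103.4230

$103.42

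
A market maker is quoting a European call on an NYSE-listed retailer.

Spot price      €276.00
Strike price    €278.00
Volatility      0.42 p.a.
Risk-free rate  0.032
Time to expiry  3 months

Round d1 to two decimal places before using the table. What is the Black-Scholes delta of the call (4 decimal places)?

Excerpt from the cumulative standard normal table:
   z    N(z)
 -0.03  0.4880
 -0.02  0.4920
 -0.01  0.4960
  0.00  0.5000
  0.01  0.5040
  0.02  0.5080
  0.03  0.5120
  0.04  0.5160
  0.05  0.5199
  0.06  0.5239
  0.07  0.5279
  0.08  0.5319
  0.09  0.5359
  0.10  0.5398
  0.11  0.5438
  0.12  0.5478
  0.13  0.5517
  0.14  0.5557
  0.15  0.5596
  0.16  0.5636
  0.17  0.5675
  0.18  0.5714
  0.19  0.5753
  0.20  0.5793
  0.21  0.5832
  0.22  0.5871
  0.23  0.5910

T = 0.25;  σ√T = 0.2100
d₁ = [ln(276/278) + (0.032 + 0.42²/2)·0.25] / 0.2100 = [-0.0072 + 0.0300] / 0.2100 = 0.1087 which rounds to 0.11
N(d₁) = N(0.11) = 0.5438
Δ_call = N(d₁) = 0.5438

0.5438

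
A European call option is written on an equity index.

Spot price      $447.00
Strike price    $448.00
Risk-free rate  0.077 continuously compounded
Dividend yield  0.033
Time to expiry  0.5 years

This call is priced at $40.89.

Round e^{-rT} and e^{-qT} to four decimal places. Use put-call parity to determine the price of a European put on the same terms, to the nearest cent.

$32.29

exp(−qT) = exp(−0.033·0.5) = 0.9836;  exp(−rT) = exp(−0.077·0.5) = 0.9622
Put-call parity: C − P = S·e^(−qT) − K·e^(−rT) = 447·0.9836 − 448·0.9622 = 439.6692 − 431.0656 = 8.6036
P = C − (C − P) = 40.89 − (8.6036) = 32.2864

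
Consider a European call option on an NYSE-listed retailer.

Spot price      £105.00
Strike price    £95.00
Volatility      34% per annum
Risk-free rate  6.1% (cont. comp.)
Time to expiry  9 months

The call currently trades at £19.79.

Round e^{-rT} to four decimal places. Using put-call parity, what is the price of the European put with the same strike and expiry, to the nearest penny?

£5.54

e^(−rT) = e^(−0.061·0.75) = 0.9553
Put-call parity: C − P = S − K·e^(−rT) = 105 − 95·0.9553 = 105 − 90.7535 = 14.2465
P = C − (C − P) = 19.79 − (14.2465) = 5.5435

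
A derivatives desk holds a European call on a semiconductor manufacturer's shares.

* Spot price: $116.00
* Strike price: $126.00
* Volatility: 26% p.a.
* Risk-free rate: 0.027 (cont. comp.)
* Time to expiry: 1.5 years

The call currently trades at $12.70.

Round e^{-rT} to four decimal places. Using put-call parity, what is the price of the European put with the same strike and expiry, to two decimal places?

exp(−rT) = exp(−0.027·1.5) = 0.9603
Put-call parity: C − P = S − K·e^(−rT) = 116 − 126·0.9603 = 116 − 120.9978 = -4.9978
P = C − (C − P) = 12.70 − (-4.9978) = 17.6978

$17.70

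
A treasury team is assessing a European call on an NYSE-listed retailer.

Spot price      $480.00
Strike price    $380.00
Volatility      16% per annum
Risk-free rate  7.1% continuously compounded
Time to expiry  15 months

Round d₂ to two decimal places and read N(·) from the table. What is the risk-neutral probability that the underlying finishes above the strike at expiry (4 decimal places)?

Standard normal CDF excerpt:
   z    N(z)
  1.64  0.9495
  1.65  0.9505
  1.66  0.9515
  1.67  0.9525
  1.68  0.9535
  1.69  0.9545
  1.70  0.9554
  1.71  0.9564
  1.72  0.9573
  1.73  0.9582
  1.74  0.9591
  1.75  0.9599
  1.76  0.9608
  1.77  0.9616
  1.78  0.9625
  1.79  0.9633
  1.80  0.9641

σ√T = 0.16 × 1.1180 = 0.1789
d₁ = [ln(480/380) + (0.071 + 0.16²/2)·1.25] / 0.1789 = [0.2336 + 0.1047] / 0.1789 = 1.8915 which rounds to 1.89
d₂ = d₁ − σ√T = 1.8915 − 0.1789 = 1.7126 which rounds to 1.71
Pr(exercise) under Q = N(d₂) = 0.9564

0.9564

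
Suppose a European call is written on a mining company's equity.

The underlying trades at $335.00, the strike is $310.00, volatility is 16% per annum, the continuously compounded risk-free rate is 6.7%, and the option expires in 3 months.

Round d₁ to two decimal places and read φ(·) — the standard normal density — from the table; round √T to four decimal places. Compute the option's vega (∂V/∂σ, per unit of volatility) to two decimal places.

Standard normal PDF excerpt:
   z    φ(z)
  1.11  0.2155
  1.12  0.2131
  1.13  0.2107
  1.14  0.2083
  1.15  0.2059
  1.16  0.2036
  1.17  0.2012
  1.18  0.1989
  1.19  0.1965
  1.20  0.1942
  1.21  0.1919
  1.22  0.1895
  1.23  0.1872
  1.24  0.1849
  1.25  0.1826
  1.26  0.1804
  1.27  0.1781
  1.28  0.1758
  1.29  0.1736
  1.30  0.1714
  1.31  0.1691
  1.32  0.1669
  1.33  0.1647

31.74

σ√T = 0.16·√0.25 = 0.0800
d₁ = [ln(335/310) + (0.067 + 0.16²/2)·0.25] / 0.0800 = [0.0776 + 0.0200] / 0.0800 = 1.2189 → 1.22
√T = √0.25 = 0.5000
φ(d₁) = φ(1.22) = 0.1895
vega = S·φ(d₁)·√T = 335·0.1895·0.5000 = 31.7413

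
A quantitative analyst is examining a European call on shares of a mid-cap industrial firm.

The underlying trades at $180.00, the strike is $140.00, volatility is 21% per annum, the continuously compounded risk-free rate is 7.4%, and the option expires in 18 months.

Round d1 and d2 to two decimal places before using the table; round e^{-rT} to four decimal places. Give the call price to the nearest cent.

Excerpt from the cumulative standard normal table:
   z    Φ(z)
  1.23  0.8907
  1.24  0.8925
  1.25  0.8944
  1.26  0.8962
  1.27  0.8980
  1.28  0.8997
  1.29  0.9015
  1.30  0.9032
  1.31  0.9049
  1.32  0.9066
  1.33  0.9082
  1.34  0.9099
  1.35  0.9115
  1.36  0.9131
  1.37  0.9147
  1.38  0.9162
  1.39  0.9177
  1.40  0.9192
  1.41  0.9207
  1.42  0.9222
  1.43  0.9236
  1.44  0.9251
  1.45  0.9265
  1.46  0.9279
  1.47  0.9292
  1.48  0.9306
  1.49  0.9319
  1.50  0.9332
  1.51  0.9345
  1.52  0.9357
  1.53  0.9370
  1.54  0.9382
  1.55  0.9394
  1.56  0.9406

T = 1.5;  σ√T = 0.2572
d₁ = [ln(180/140) + (0.074 + 0.21²/2)·1.5] / 0.2572 = [0.2513 + 0.1441] / 0.2572 = 1.5373 which rounds to 1.54
d₂ = d₁ − σ√T = 1.5373 − 0.2572 = 1.2801 which rounds to 1.28
exp(−rT) = exp(−0.074·1.5) = 0.8949
N(d₁) = N(1.54) = 0.9382;  N(d₂) = N(1.28) = 0.8997
C = 180·0.9382 − 140·0.8949·0.8997 = 168.8760 − 112.7198 = 56.1562

$56.16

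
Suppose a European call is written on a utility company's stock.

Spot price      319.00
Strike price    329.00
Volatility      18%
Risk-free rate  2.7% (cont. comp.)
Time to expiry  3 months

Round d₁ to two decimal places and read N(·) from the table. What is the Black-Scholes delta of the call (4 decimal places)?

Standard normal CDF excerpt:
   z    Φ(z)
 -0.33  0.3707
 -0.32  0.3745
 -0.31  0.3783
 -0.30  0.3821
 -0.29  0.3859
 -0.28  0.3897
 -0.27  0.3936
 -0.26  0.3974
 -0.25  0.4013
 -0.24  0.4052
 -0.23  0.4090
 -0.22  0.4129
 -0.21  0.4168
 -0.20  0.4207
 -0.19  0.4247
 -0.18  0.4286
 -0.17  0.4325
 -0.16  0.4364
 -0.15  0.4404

0.4129

T = 0.25;  σ√T = 0.0900
d₁ = [ln(319/329) + (0.027 + ½·0.18²)·0.25] / (σ√T) = (-0.0309 + 0.0108) / 0.0900 = -0.2230 → -0.22
N(d₁) = N(-0.22) = 0.4129
Δ_call = N(d₁) = 0.4129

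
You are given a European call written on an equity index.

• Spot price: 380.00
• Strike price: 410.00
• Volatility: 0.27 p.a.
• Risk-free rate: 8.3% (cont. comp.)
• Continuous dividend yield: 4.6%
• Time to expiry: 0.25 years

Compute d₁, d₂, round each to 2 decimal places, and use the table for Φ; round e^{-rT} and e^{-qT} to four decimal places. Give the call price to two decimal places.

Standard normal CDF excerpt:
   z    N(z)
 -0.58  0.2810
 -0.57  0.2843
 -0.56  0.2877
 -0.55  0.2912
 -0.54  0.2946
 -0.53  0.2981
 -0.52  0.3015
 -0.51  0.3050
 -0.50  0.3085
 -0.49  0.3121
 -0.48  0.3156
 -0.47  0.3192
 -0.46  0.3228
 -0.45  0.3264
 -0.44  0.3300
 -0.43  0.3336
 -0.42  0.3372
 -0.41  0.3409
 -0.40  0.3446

σ√T = 0.27 × 0.5000 = 0.1350
d₁ = [ln(380/410) + (0.083 − 0.046 + ½·0.27²)·0.25] / (σ√T) = (-0.0760 + 0.0184) / 0.1350 = -0.4268 ≈ -0.43
d₂ = -0.4268 − 0.1350 = -0.5618 ≈ -0.56
e^(−qT) = e^(−0.046·0.25) = 0.9886;  e^(−rT) = e^(−0.083·0.25) = 0.9795
N(d₁) = N(-0.43) = 0.3336;  N(d₂) = N(-0.56) = 0.2877
C = 380·0.9886·0.3336 − 410·0.9795·0.2877 = 125.3228 − 115.5389 = 9.7840

9.78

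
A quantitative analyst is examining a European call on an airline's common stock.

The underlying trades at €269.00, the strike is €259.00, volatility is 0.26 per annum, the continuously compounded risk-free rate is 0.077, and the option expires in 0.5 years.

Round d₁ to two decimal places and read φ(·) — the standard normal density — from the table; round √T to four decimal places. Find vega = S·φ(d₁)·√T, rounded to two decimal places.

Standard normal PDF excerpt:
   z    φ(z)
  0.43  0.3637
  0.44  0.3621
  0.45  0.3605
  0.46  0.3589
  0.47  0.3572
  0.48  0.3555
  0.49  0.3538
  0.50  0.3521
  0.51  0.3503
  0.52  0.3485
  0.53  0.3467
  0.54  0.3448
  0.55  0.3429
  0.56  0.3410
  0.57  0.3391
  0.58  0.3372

66.63

T = 0.5;  σ√T = 0.1838
d₁ = [ln(269/259) + (0.077 + 0.26²/2)·0.5] / 0.1838 = [0.0379 + 0.0554] / 0.1838 = 0.5074 ⇒ 0.51
√T = √0.5 = 0.7071
φ(d₁) = φ(0.51) = 0.3503
vega = S·φ(d₁)·√T = 269·0.3503·0.7071 = 66.6305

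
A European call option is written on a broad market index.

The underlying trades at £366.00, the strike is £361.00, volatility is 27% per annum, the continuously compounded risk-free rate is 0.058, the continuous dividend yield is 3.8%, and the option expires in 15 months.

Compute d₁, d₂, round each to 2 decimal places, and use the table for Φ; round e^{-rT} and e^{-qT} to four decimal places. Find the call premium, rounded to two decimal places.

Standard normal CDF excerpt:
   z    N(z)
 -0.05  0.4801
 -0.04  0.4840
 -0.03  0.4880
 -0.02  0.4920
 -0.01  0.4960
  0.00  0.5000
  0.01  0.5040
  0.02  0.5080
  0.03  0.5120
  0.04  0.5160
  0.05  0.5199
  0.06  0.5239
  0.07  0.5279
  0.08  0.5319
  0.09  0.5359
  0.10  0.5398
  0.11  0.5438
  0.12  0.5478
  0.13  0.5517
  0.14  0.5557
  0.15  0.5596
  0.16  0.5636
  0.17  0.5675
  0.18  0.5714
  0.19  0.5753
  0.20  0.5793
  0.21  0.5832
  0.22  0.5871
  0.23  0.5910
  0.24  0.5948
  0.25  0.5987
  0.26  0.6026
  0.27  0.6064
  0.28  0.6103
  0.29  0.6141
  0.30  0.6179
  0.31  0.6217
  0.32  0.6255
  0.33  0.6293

σ√T = 0.27·√1.25 = 0.3019
d₁ = [ln(366/361) + (0.058 − 0.038 + ½·0.27²)·1.25] / (σ√T) = (0.0138 + 0.0706) / 0.3019 = 0.2793 → 0.28
d₂ = 0.2793 − 0.3019 = -0.0225 → -0.02
exp(−qT) = exp(−0.038·1.25) = 0.9536;  exp(−rT) = exp(−0.058·1.25) = 0.9301
N(d₁) = N(0.28) = 0.6103;  N(d₂) = N(-0.02) = 0.4920
C = 366·0.9536·0.6103 − 361·0.9301·0.4920 = 213.0054 − 165.1969 = 47.8085

£47.81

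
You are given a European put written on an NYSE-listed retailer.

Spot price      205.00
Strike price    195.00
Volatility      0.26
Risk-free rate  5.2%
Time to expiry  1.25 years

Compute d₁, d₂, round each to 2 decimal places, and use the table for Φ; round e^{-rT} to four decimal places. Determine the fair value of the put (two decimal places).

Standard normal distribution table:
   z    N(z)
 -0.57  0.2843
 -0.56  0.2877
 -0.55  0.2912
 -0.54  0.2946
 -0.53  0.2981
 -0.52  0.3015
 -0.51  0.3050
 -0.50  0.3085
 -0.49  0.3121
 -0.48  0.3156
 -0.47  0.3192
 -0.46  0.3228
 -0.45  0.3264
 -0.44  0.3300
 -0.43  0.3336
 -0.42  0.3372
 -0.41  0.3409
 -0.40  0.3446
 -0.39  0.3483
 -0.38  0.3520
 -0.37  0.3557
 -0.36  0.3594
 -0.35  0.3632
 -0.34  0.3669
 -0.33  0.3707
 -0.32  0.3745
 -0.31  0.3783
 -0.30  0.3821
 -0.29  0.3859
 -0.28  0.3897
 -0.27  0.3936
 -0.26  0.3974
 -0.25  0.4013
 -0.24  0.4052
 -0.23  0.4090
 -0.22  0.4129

12.94

σ√T = 0.26·√1.25 = 0.2907
d₁ = [ln(205/195) + (0.052 + 0.26²/2)·1.25] / 0.2907 = [0.0500 + 0.1072] / 0.2907 = 0.5410 → 0.54
d₂ = d₁ − σ√T = 0.5410 − 0.2907 = 0.2503 → 0.25
exp(−rT) = exp(−0.052·1.25) = 0.9371
P = 195·0.9371·N(-0.25) − 205·N(-0.54) = 195·0.9371·0.4013 − 205·0.2946 = 73.3314 − 60.3930 = 12.9384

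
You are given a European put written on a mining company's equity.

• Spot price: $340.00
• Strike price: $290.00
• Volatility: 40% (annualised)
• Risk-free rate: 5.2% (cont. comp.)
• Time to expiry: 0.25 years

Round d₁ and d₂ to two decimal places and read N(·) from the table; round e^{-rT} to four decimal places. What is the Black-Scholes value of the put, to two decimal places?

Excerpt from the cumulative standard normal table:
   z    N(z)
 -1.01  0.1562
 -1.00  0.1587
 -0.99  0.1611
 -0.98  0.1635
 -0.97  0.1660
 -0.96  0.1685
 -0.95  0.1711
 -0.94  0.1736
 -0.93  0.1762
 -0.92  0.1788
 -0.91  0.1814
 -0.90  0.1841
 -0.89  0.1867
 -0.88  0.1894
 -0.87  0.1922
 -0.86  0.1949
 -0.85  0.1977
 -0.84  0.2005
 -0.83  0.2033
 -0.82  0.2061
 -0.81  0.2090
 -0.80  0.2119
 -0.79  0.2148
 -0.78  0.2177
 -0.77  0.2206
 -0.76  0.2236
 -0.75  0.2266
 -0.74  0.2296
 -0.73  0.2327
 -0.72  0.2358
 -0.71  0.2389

σ√T = 0.4·√0.25 = 0.2000
d₁ = [ln(340/290) + (0.052 + 0.4²/2)·0.25] / 0.2000 = [0.1591 + 0.0330] / 0.2000 = 0.9603 ⇒ 0.96
d₂ = d₁ − σ√T = 0.9603 − 0.2000 = 0.7603 ⇒ 0.76
e^(−rT) = e^(−0.052·0.25) = 0.9871
N(−d₂) = N(-0.76) = 0.2236;  N(−d₁) = N(-0.96) = 0.1685
P = 290·0.9871·0.2236 − 340·0.1685 = 64.0075 − 57.2900 = 6.7175

$6.72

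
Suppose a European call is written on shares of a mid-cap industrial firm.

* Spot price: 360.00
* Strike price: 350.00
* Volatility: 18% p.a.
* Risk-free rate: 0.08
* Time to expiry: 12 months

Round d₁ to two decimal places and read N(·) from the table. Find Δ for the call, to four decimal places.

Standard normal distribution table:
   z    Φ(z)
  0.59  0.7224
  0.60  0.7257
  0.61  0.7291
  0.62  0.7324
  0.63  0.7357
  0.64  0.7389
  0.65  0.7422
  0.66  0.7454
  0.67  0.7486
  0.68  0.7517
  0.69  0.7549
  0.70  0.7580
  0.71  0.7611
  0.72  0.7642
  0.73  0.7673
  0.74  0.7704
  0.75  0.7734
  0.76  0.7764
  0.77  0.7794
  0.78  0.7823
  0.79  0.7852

0.7549

σ√T = 0.18 × 1.0000 = 0.1800
ln(S/K) + (r + σ²/2)T = ln(360/350) + (0.08 + 0.18²/2)·1 = 0.0282 + 0.0962 = 0.1244
d₁ = 0.1244 / 0.1800 = 0.6909 ≈ 0.69
N(d₁) = N(0.69) = 0.7549
Δ_call = N(d₁) = 0.7549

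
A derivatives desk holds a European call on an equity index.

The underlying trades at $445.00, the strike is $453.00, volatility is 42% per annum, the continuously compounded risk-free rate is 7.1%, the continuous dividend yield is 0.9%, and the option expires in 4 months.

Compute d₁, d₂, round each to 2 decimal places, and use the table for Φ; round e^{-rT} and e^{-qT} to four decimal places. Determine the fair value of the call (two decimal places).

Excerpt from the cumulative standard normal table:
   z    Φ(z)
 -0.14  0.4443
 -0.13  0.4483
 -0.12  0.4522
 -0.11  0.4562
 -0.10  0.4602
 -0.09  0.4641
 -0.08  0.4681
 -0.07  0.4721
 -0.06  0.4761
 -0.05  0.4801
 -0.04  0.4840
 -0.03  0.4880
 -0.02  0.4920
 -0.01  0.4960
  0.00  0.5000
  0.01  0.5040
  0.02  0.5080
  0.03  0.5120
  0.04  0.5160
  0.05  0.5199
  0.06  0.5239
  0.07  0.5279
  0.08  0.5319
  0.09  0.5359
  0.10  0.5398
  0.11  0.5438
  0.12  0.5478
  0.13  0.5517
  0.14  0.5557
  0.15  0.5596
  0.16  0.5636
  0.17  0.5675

$42.95

T = 0.3333;  σ√T = 0.2425
d₁ = [ln(445/453) + (0.071 − 0.009 + 0.42²/2)·0.3333] / 0.2425 = [-0.0178 + 0.0501] / 0.2425 = 0.1330 → 0.13
d₂ = d₁ − σ√T = 0.1330 − 0.2425 = -0.1095 → -0.11
exp(−qT) = exp(−0.009·0.3333) = 0.9970;  exp(−rT) = exp(−0.071·0.3333) = 0.9766
N(d₁) = N(0.13) = 0.5517;  N(d₂) = N(-0.11) = 0.4562
C = 445·0.9970·0.5517 − 453·0.9766·0.4562 = 244.7700 − 201.8228 = 42.9472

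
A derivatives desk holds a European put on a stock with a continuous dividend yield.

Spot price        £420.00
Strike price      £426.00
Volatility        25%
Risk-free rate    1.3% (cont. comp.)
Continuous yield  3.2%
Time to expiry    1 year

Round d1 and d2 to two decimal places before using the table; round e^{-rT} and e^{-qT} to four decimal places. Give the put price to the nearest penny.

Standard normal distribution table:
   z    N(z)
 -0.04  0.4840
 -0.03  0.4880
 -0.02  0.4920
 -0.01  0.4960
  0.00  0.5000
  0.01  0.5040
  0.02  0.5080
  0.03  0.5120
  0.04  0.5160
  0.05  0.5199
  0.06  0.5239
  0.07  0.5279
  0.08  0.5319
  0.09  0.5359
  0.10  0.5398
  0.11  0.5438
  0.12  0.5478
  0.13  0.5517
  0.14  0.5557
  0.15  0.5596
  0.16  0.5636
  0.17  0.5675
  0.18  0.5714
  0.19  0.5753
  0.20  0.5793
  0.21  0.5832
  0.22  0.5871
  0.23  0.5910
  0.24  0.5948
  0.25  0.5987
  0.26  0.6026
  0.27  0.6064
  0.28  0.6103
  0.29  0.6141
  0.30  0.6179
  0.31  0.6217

σ√T = 0.25·√1 = 0.2500
d₁ = [ln(420/426) + (0.013 − 0.032 + ½·0.25²)·1] / (σ√T) = (-0.0142 + 0.0122) / 0.2500 = -0.0077 → -0.01
d₂ = -0.0077 − 0.2500 = -0.2577 → -0.26
e^(−qT) = e^(−0.032·1) = 0.9685;  e^(−rT) = e^(−0.013·1) = 0.9871
N(−d₂) = N(0.26) = 0.6026;  N(−d₁) = N(0.01) = 0.5040
P = 426·0.9871·0.6026 − 420·0.9685·0.5040 = 253.3961 − 205.0121 = 48.3840

£48.38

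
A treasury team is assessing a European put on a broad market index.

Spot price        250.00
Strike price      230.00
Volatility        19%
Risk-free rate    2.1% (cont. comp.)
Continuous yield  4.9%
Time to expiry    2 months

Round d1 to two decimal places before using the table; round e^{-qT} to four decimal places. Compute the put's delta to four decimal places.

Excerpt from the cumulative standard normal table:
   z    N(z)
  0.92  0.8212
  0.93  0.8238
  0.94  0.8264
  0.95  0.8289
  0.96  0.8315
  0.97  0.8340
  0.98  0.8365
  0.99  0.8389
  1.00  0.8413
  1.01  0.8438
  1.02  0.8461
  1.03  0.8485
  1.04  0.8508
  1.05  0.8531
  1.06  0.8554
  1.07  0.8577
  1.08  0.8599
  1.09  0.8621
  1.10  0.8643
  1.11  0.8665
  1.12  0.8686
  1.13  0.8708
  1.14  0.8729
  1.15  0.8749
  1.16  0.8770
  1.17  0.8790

-0.1457

σ√T = 0.19·√0.1667 = 0.0776
ln(S/K) + (r − q + σ²/2)T = ln(250/230) + (0.021 − 0.049 + 0.19²/2)·0.1667 = 0.0834 − 0.0017 = 0.0817
d₁ = 0.0817 / 0.0776 = 1.0536 which rounds to 1.05
N(d₁) = N(1.05) = 0.8531
Δ_put = e^(−qT)·(N(d₁) − 1) = 0.9919·(0.8531 − 1) = -0.1457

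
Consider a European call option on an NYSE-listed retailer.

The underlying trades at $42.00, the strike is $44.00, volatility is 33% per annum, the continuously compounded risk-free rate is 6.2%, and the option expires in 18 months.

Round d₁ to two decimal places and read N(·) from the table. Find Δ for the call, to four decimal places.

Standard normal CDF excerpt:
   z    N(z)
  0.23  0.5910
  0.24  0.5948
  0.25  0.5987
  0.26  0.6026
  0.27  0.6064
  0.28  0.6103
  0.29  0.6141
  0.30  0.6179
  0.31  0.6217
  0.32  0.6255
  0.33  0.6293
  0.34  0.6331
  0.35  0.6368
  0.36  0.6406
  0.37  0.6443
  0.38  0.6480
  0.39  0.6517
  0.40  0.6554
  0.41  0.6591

T = 1.5;  σ√T = 0.4042
d₁ = [ln(42/44) + (0.062 + ½·0.33²)·1.5] / (σ√T) = (-0.0465 + 0.1747) / 0.4042 = 0.3171 → 0.32
N(d₁) = N(0.32) = 0.6255
Δ_call = N(d₁) = 0.6255

0.6255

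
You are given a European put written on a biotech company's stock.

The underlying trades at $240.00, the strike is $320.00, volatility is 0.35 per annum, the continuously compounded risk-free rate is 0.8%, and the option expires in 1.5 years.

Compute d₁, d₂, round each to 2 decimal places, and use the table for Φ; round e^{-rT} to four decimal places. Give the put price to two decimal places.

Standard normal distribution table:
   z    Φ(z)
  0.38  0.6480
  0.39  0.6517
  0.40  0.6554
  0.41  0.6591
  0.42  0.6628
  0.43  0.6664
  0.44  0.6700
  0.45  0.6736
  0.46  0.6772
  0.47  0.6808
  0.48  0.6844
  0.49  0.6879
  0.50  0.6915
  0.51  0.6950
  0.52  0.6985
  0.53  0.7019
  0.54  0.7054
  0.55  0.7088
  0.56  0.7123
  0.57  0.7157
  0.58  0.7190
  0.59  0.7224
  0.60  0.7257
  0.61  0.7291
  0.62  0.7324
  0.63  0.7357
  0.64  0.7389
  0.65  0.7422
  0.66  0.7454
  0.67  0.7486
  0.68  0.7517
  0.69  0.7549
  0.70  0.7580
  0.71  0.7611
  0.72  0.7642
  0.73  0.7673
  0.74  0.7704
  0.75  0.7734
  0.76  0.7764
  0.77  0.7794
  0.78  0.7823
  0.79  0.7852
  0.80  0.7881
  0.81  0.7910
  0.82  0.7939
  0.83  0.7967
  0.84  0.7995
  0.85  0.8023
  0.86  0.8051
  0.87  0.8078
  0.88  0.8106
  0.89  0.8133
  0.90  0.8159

$94.63

σ√T = 0.35·√1.5 = 0.4287
d₁ = [ln(240/320) + (0.008 + 0.35²/2)·1.5] / 0.4287 = [-0.2877 + 0.1039] / 0.4287 = -0.4288 ≈ -0.43
d₂ = d₁ − σ√T = -0.4288 − 0.4287 = -0.8575 ≈ -0.86
e^(−rT) = e^(−0.008·1.5) = 0.9881
N(−d₂) = N(0.86) = 0.8051;  N(−d₁) = N(0.43) = 0.6664
P = 320·0.9881·0.8051 − 240·0.6664 = 254.5662 − 159.9360 = 94.6302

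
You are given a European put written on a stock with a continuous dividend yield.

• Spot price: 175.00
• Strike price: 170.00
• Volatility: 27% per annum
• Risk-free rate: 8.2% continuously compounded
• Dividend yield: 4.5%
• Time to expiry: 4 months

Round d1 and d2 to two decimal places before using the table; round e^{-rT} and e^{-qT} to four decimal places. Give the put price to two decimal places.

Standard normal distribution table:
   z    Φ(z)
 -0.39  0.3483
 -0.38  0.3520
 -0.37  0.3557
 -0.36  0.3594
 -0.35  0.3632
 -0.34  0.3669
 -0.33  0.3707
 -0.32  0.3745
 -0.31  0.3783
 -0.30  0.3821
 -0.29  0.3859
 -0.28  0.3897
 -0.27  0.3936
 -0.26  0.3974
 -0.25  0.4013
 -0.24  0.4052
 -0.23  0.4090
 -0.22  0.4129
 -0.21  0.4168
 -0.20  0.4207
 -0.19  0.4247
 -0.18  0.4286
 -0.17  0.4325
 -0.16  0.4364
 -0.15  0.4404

σ√T = 0.27 × 0.5774 = 0.1559
ln(S/K) + (r − q + σ²/2)T = ln(175/170) + (0.082 − 0.045 + 0.27²/2)·0.3333 = 0.0290 + 0.0245 = 0.0535
d₁ = 0.0535 / 0.1559 = 0.3430 which rounds to 0.34
d₂ = d₁ − σ√T = 0.3430 − 0.1559 = 0.1871 which rounds to 0.19
exp(−qT) = exp(−0.045·0.3333) = 0.9851;  exp(−rT) = exp(−0.082·0.3333) = 0.9730
P = 170·0.9730·N(-0.19) − 175·0.9851·N(-0.34) = 170·0.9730·0.4247 − 175·0.9851·0.3669 = 70.2496 − 63.2508 = 6.9988

7.00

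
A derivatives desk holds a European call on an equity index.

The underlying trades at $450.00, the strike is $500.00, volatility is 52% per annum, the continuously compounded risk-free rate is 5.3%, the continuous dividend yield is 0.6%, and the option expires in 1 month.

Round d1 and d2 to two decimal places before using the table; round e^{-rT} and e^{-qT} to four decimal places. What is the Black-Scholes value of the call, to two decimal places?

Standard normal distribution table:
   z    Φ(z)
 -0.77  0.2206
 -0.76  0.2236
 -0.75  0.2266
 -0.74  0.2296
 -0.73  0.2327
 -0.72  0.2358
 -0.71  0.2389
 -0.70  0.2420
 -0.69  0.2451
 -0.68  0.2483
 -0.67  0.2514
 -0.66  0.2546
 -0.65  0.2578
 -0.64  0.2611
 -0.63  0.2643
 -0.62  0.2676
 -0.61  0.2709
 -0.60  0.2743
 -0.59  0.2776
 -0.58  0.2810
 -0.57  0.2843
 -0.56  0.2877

σ√T = 0.52 × 0.2887 = 0.1501
d₁ = [ln(450/500) + (0.053 − 0.006 + ½·0.52²)·0.08333] / (σ√T) = (-0.1054 + 0.0152) / 0.1501 = -0.6007 ≈ -0.60
d₂ = -0.6007 − 0.1501 = -0.7508 ≈ -0.75
exp(−qT) = exp(−0.006·0.08333) = 0.9995;  exp(−rT) = exp(−0.053·0.08333) = 0.9956
N(d₁) = N(-0.60) = 0.2743;  N(d₂) = N(-0.75) = 0.2266
C = 450·0.9995·0.2743 − 500·0.9956·0.2266 = 123.3733 − 112.8015 = 10.5718

$10.57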